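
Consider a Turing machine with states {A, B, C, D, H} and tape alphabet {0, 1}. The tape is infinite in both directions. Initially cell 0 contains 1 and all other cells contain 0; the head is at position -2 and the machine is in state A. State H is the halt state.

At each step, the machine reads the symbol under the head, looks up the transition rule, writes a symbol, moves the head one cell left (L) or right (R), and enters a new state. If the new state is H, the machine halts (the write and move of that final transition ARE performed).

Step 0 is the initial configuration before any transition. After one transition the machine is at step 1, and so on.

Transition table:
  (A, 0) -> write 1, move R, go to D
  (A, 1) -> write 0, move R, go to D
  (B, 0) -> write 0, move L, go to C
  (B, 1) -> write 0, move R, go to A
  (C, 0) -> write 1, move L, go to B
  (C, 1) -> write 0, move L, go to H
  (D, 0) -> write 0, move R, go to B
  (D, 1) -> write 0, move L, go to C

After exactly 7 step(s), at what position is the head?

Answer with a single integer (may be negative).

Answer: 1

Derivation:
Step 1: in state A at pos -2, read 0 -> (A,0)->write 1,move R,goto D. Now: state=D, head=-1, tape[-3..1]=01010 (head:   ^)
Step 2: in state D at pos -1, read 0 -> (D,0)->write 0,move R,goto B. Now: state=B, head=0, tape[-3..1]=01010 (head:    ^)
Step 3: in state B at pos 0, read 1 -> (B,1)->write 0,move R,goto A. Now: state=A, head=1, tape[-3..2]=010000 (head:     ^)
Step 4: in state A at pos 1, read 0 -> (A,0)->write 1,move R,goto D. Now: state=D, head=2, tape[-3..3]=0100100 (head:      ^)
Step 5: in state D at pos 2, read 0 -> (D,0)->write 0,move R,goto B. Now: state=B, head=3, tape[-3..4]=01001000 (head:       ^)
Step 6: in state B at pos 3, read 0 -> (B,0)->write 0,move L,goto C. Now: state=C, head=2, tape[-3..4]=01001000 (head:      ^)
Step 7: in state C at pos 2, read 0 -> (C,0)->write 1,move L,goto B. Now: state=B, head=1, tape[-3..4]=01001100 (head:     ^)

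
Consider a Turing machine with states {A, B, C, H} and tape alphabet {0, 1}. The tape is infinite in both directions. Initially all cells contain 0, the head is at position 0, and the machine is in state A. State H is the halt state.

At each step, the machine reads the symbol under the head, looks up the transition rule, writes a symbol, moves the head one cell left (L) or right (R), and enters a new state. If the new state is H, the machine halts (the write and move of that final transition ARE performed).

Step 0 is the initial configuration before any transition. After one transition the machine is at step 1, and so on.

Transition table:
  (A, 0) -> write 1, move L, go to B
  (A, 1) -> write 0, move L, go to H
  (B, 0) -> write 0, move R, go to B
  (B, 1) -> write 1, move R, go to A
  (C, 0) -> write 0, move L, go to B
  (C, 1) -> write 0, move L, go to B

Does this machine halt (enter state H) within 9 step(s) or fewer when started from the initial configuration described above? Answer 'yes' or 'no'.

Answer: yes

Derivation:
Step 1: in state A at pos 0, read 0 -> (A,0)->write 1,move L,goto B. Now: state=B, head=-1, tape[-2..1]=0010 (head:  ^)
Step 2: in state B at pos -1, read 0 -> (B,0)->write 0,move R,goto B. Now: state=B, head=0, tape[-2..1]=0010 (head:   ^)
Step 3: in state B at pos 0, read 1 -> (B,1)->write 1,move R,goto A. Now: state=A, head=1, tape[-2..2]=00100 (head:    ^)
Step 4: in state A at pos 1, read 0 -> (A,0)->write 1,move L,goto B. Now: state=B, head=0, tape[-2..2]=00110 (head:   ^)
Step 5: in state B at pos 0, read 1 -> (B,1)->write 1,move R,goto A. Now: state=A, head=1, tape[-2..2]=00110 (head:    ^)
Step 6: in state A at pos 1, read 1 -> (A,1)->write 0,move L,goto H. Now: state=H, head=0, tape[-2..2]=00100 (head:   ^)
State H reached at step 6; 6 <= 9 -> yes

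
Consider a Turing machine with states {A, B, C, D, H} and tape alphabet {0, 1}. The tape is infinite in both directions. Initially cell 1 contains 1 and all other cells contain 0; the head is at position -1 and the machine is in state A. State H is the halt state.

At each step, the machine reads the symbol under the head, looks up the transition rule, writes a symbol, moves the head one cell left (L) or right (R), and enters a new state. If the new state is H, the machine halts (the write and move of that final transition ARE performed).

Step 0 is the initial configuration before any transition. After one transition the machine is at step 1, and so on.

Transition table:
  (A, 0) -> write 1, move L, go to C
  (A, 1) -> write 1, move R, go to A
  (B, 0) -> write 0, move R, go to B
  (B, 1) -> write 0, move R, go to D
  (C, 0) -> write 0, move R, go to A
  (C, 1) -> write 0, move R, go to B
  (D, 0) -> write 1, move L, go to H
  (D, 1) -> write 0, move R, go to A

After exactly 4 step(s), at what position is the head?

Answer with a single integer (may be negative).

Step 1: in state A at pos -1, read 0 -> (A,0)->write 1,move L,goto C. Now: state=C, head=-2, tape[-3..2]=001010 (head:  ^)
Step 2: in state C at pos -2, read 0 -> (C,0)->write 0,move R,goto A. Now: state=A, head=-1, tape[-3..2]=001010 (head:   ^)
Step 3: in state A at pos -1, read 1 -> (A,1)->write 1,move R,goto A. Now: state=A, head=0, tape[-3..2]=001010 (head:    ^)
Step 4: in state A at pos 0, read 0 -> (A,0)->write 1,move L,goto C. Now: state=C, head=-1, tape[-3..2]=001110 (head:   ^)

Answer: -1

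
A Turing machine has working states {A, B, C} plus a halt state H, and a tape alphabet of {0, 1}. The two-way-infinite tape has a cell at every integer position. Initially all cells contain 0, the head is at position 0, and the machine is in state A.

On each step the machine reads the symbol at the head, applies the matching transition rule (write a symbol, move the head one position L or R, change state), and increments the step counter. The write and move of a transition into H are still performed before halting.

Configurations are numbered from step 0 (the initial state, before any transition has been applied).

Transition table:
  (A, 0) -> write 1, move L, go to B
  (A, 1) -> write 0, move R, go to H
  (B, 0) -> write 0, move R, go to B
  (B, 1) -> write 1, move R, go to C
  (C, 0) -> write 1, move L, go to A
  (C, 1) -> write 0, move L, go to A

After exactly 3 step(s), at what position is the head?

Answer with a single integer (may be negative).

Step 1: in state A at pos 0, read 0 -> (A,0)->write 1,move L,goto B. Now: state=B, head=-1, tape[-2..1]=0010 (head:  ^)
Step 2: in state B at pos -1, read 0 -> (B,0)->write 0,move R,goto B. Now: state=B, head=0, tape[-2..1]=0010 (head:   ^)
Step 3: in state B at pos 0, read 1 -> (B,1)->write 1,move R,goto C. Now: state=C, head=1, tape[-2..2]=00100 (head:    ^)

Answer: 1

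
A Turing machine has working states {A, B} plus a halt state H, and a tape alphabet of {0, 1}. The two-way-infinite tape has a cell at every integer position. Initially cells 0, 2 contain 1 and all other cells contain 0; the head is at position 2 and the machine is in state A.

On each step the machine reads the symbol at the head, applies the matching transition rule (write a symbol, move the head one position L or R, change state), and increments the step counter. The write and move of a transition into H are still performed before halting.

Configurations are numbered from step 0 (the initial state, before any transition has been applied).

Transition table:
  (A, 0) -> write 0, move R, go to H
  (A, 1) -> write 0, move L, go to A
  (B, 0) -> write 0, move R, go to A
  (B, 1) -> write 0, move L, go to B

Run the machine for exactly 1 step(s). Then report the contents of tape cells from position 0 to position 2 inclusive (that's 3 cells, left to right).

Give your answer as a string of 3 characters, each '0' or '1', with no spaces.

Answer: 100

Derivation:
Step 1: in state A at pos 2, read 1 -> (A,1)->write 0,move L,goto A. Now: state=A, head=1, tape[-1..3]=01000 (head:   ^)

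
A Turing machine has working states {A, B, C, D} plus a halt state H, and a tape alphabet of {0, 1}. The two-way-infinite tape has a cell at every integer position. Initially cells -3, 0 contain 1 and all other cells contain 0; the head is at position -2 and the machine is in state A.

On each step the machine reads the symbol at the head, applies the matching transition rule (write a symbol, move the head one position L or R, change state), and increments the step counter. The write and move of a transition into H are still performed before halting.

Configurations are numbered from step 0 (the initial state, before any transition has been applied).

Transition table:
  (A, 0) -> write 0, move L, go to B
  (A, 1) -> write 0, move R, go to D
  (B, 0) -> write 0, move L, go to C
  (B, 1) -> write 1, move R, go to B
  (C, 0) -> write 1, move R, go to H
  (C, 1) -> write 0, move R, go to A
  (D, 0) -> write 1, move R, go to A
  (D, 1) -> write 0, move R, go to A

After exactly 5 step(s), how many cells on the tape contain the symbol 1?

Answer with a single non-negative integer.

Step 1: in state A at pos -2, read 0 -> (A,0)->write 0,move L,goto B. Now: state=B, head=-3, tape[-4..1]=010010 (head:  ^)
Step 2: in state B at pos -3, read 1 -> (B,1)->write 1,move R,goto B. Now: state=B, head=-2, tape[-4..1]=010010 (head:   ^)
Step 3: in state B at pos -2, read 0 -> (B,0)->write 0,move L,goto C. Now: state=C, head=-3, tape[-4..1]=010010 (head:  ^)
Step 4: in state C at pos -3, read 1 -> (C,1)->write 0,move R,goto A. Now: state=A, head=-2, tape[-4..1]=000010 (head:   ^)
Step 5: in state A at pos -2, read 0 -> (A,0)->write 0,move L,goto B. Now: state=B, head=-3, tape[-4..1]=000010 (head:  ^)
Cells containing 1 after step 5: {0} -> 1 cell(s)

Answer: 1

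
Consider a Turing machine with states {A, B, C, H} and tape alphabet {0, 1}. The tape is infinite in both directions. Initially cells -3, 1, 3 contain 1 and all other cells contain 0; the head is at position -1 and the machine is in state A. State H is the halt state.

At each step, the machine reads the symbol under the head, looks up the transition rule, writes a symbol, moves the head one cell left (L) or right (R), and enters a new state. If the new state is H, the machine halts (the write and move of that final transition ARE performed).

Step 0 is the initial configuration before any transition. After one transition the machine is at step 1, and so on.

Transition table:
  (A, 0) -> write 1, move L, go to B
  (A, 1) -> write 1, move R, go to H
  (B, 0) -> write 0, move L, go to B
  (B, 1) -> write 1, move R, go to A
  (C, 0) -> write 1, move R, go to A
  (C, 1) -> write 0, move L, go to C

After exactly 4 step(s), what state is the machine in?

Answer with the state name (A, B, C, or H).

Answer: B

Derivation:
Step 1: in state A at pos -1, read 0 -> (A,0)->write 1,move L,goto B. Now: state=B, head=-2, tape[-4..4]=010101010 (head:   ^)
Step 2: in state B at pos -2, read 0 -> (B,0)->write 0,move L,goto B. Now: state=B, head=-3, tape[-4..4]=010101010 (head:  ^)
Step 3: in state B at pos -3, read 1 -> (B,1)->write 1,move R,goto A. Now: state=A, head=-2, tape[-4..4]=010101010 (head:   ^)
Step 4: in state A at pos -2, read 0 -> (A,0)->write 1,move L,goto B. Now: state=B, head=-3, tape[-4..4]=011101010 (head:  ^)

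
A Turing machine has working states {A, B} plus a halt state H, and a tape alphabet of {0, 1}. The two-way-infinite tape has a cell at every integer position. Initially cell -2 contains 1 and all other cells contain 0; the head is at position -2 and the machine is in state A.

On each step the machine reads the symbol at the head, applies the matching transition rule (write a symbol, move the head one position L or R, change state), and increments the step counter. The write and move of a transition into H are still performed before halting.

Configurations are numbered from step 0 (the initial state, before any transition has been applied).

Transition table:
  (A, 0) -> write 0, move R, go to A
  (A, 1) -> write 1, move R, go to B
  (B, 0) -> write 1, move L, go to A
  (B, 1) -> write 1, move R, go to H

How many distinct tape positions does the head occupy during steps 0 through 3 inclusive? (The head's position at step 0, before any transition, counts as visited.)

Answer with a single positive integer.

Answer: 2

Derivation:
Step 1: in state A at pos -2, read 1 -> (A,1)->write 1,move R,goto B. Now: state=B, head=-1, tape[-3..0]=0100 (head:   ^)
Step 2: in state B at pos -1, read 0 -> (B,0)->write 1,move L,goto A. Now: state=A, head=-2, tape[-3..0]=0110 (head:  ^)
Step 3: in state A at pos -2, read 1 -> (A,1)->write 1,move R,goto B. Now: state=B, head=-1, tape[-3..0]=0110 (head:   ^)
Head positions at steps 0..3: starting at -2, distinct positions visited = {-2, -1} -> 2 position(s)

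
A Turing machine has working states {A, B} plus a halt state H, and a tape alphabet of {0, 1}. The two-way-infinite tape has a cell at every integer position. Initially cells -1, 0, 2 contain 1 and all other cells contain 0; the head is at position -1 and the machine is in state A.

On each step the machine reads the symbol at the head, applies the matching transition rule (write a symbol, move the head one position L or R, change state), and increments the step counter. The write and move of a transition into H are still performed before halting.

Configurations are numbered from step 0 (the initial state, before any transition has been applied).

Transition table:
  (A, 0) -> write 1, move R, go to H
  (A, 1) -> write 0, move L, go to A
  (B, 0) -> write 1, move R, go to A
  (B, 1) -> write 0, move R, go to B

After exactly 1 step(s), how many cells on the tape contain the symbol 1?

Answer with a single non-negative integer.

Answer: 2

Derivation:
Step 1: in state A at pos -1, read 1 -> (A,1)->write 0,move L,goto A. Now: state=A, head=-2, tape[-3..3]=0001010 (head:  ^)
Cells containing 1 after step 1: {0, 2} -> 2 cell(s)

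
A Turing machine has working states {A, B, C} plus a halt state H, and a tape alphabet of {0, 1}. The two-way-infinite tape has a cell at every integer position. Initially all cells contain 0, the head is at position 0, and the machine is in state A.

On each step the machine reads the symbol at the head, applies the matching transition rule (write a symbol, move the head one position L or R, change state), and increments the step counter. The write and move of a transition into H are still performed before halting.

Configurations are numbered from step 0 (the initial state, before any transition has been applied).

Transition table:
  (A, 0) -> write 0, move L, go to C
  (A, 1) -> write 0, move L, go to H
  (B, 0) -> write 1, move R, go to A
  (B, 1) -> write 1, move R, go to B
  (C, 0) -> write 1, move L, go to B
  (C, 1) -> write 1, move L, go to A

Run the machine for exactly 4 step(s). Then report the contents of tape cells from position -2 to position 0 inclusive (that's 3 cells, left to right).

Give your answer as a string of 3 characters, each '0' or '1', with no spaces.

Step 1: in state A at pos 0, read 0 -> (A,0)->write 0,move L,goto C. Now: state=C, head=-1, tape[-2..1]=0000 (head:  ^)
Step 2: in state C at pos -1, read 0 -> (C,0)->write 1,move L,goto B. Now: state=B, head=-2, tape[-3..1]=00100 (head:  ^)
Step 3: in state B at pos -2, read 0 -> (B,0)->write 1,move R,goto A. Now: state=A, head=-1, tape[-3..1]=01100 (head:   ^)
Step 4: in state A at pos -1, read 1 -> (A,1)->write 0,move L,goto H. Now: state=H, head=-2, tape[-3..1]=01000 (head:  ^)

Answer: 100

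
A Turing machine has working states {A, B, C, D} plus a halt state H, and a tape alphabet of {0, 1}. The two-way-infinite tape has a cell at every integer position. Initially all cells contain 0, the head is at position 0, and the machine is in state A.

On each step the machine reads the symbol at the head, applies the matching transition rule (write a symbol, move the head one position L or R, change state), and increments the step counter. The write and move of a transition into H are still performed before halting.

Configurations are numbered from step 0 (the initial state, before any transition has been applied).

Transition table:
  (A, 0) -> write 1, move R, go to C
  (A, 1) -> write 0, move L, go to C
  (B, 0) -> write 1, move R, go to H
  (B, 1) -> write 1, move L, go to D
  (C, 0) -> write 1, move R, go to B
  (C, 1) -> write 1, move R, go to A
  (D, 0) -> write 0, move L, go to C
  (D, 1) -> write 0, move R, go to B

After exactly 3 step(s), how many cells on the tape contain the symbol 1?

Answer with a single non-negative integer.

Answer: 3

Derivation:
Step 1: in state A at pos 0, read 0 -> (A,0)->write 1,move R,goto C. Now: state=C, head=1, tape[-1..2]=0100 (head:   ^)
Step 2: in state C at pos 1, read 0 -> (C,0)->write 1,move R,goto B. Now: state=B, head=2, tape[-1..3]=01100 (head:    ^)
Step 3: in state B at pos 2, read 0 -> (B,0)->write 1,move R,goto H. Now: state=H, head=3, tape[-1..4]=011100 (head:     ^)
Cells containing 1 after step 3: {0, 1, 2} -> 3 cell(s)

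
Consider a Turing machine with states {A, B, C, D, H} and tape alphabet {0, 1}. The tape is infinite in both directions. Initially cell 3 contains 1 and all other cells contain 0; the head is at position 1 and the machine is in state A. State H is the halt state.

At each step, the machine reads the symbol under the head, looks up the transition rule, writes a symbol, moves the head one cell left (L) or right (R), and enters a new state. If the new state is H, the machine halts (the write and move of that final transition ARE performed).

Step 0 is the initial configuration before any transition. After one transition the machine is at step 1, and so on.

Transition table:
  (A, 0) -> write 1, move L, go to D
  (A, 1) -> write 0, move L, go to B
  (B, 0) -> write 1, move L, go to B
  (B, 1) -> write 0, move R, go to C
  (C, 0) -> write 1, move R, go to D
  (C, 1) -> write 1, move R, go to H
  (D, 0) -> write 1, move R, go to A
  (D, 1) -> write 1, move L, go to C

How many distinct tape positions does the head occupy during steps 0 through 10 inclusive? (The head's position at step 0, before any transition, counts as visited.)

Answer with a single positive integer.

Step 1: in state A at pos 1, read 0 -> (A,0)->write 1,move L,goto D. Now: state=D, head=0, tape[-1..4]=001010 (head:  ^)
Step 2: in state D at pos 0, read 0 -> (D,0)->write 1,move R,goto A. Now: state=A, head=1, tape[-1..4]=011010 (head:   ^)
Step 3: in state A at pos 1, read 1 -> (A,1)->write 0,move L,goto B. Now: state=B, head=0, tape[-1..4]=010010 (head:  ^)
Step 4: in state B at pos 0, read 1 -> (B,1)->write 0,move R,goto C. Now: state=C, head=1, tape[-1..4]=000010 (head:   ^)
Step 5: in state C at pos 1, read 0 -> (C,0)->write 1,move R,goto D. Now: state=D, head=2, tape[-1..4]=001010 (head:    ^)
Step 6: in state D at pos 2, read 0 -> (D,0)->write 1,move R,goto A. Now: state=A, head=3, tape[-1..4]=001110 (head:     ^)
Step 7: in state A at pos 3, read 1 -> (A,1)->write 0,move L,goto B. Now: state=B, head=2, tape[-1..4]=001100 (head:    ^)
Step 8: in state B at pos 2, read 1 -> (B,1)->write 0,move R,goto C. Now: state=C, head=3, tape[-1..4]=001000 (head:     ^)
Step 9: in state C at pos 3, read 0 -> (C,0)->write 1,move R,goto D. Now: state=D, head=4, tape[-1..5]=0010100 (head:      ^)
Step 10: in state D at pos 4, read 0 -> (D,0)->write 1,move R,goto A. Now: state=A, head=5, tape[-1..6]=00101100 (head:       ^)
Head positions at steps 0..10: starting at 1, distinct positions visited = {0, 1, 2, 3, 4, 5} -> 6 position(s)

Answer: 6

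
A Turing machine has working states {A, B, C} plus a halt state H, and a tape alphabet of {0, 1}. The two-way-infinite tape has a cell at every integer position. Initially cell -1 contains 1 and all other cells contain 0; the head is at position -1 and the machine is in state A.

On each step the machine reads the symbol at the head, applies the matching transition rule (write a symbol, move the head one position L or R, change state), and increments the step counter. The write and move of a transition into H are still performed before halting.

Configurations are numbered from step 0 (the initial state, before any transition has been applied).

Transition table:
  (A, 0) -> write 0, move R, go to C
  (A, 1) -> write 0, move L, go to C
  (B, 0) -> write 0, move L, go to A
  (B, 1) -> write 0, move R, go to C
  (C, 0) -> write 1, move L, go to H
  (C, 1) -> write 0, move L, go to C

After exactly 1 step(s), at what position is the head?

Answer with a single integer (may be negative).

Answer: -2

Derivation:
Step 1: in state A at pos -1, read 1 -> (A,1)->write 0,move L,goto C. Now: state=C, head=-2, tape[-3..0]=0000 (head:  ^)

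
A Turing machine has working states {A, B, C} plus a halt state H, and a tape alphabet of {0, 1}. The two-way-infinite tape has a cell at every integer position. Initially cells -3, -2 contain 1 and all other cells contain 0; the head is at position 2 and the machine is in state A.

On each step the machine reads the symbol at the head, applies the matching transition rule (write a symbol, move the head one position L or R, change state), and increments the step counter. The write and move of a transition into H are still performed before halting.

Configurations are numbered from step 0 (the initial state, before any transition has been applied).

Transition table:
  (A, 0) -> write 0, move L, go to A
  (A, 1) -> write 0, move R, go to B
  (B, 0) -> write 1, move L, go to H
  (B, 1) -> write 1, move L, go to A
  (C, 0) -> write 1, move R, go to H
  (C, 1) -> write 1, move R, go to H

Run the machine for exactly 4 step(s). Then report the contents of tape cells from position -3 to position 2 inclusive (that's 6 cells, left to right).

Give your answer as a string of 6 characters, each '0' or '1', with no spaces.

Answer: 110000

Derivation:
Step 1: in state A at pos 2, read 0 -> (A,0)->write 0,move L,goto A. Now: state=A, head=1, tape[-4..3]=01100000 (head:      ^)
Step 2: in state A at pos 1, read 0 -> (A,0)->write 0,move L,goto A. Now: state=A, head=0, tape[-4..3]=01100000 (head:     ^)
Step 3: in state A at pos 0, read 0 -> (A,0)->write 0,move L,goto A. Now: state=A, head=-1, tape[-4..3]=01100000 (head:    ^)
Step 4: in state A at pos -1, read 0 -> (A,0)->write 0,move L,goto A. Now: state=A, head=-2, tape[-4..3]=01100000 (head:   ^)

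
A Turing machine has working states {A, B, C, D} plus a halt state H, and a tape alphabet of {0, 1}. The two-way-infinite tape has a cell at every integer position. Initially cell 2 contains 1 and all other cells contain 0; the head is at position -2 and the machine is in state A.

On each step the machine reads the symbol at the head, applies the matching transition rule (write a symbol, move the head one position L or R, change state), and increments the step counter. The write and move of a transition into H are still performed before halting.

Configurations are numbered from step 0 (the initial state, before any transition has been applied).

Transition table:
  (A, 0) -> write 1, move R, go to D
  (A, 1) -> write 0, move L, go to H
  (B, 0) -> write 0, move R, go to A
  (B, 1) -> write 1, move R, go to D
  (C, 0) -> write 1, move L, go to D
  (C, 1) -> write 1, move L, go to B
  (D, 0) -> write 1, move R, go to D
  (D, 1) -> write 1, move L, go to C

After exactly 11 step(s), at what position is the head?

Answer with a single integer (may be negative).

Step 1: in state A at pos -2, read 0 -> (A,0)->write 1,move R,goto D. Now: state=D, head=-1, tape[-3..3]=0100010 (head:   ^)
Step 2: in state D at pos -1, read 0 -> (D,0)->write 1,move R,goto D. Now: state=D, head=0, tape[-3..3]=0110010 (head:    ^)
Step 3: in state D at pos 0, read 0 -> (D,0)->write 1,move R,goto D. Now: state=D, head=1, tape[-3..3]=0111010 (head:     ^)
Step 4: in state D at pos 1, read 0 -> (D,0)->write 1,move R,goto D. Now: state=D, head=2, tape[-3..3]=0111110 (head:      ^)
Step 5: in state D at pos 2, read 1 -> (D,1)->write 1,move L,goto C. Now: state=C, head=1, tape[-3..3]=0111110 (head:     ^)
Step 6: in state C at pos 1, read 1 -> (C,1)->write 1,move L,goto B. Now: state=B, head=0, tape[-3..3]=0111110 (head:    ^)
Step 7: in state B at pos 0, read 1 -> (B,1)->write 1,move R,goto D. Now: state=D, head=1, tape[-3..3]=0111110 (head:     ^)
Step 8: in state D at pos 1, read 1 -> (D,1)->write 1,move L,goto C. Now: state=C, head=0, tape[-3..3]=0111110 (head:    ^)
Step 9: in state C at pos 0, read 1 -> (C,1)->write 1,move L,goto B. Now: state=B, head=-1, tape[-3..3]=0111110 (head:   ^)
Step 10: in state B at pos -1, read 1 -> (B,1)->write 1,move R,goto D. Now: state=D, head=0, tape[-3..3]=0111110 (head:    ^)
Step 11: in state D at pos 0, read 1 -> (D,1)->write 1,move L,goto C. Now: state=C, head=-1, tape[-3..3]=0111110 (head:   ^)

Answer: -1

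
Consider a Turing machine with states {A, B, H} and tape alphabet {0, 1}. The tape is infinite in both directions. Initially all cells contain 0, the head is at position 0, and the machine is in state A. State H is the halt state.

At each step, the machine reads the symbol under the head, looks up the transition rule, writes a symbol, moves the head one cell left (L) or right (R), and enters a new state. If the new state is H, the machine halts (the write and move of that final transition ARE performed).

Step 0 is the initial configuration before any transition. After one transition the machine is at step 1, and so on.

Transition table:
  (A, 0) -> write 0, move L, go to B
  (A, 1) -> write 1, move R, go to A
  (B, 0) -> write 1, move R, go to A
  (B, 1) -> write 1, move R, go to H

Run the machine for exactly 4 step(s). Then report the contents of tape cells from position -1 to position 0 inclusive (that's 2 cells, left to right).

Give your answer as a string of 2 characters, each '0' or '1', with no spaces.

Step 1: in state A at pos 0, read 0 -> (A,0)->write 0,move L,goto B. Now: state=B, head=-1, tape[-2..1]=0000 (head:  ^)
Step 2: in state B at pos -1, read 0 -> (B,0)->write 1,move R,goto A. Now: state=A, head=0, tape[-2..1]=0100 (head:   ^)
Step 3: in state A at pos 0, read 0 -> (A,0)->write 0,move L,goto B. Now: state=B, head=-1, tape[-2..1]=0100 (head:  ^)
Step 4: in state B at pos -1, read 1 -> (B,1)->write 1,move R,goto H. Now: state=H, head=0, tape[-2..1]=0100 (head:   ^)

Answer: 10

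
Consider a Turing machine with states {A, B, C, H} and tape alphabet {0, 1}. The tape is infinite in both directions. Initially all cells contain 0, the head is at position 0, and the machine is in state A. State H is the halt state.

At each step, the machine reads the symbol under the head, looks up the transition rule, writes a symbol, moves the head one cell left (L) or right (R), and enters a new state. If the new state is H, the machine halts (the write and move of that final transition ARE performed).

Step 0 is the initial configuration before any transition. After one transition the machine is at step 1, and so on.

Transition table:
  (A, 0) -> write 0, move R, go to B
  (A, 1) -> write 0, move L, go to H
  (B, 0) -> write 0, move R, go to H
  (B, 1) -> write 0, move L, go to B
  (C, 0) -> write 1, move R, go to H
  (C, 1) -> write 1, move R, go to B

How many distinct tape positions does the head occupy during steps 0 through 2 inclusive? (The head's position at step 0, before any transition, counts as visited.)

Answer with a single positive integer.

Step 1: in state A at pos 0, read 0 -> (A,0)->write 0,move R,goto B. Now: state=B, head=1, tape[-1..2]=0000 (head:   ^)
Step 2: in state B at pos 1, read 0 -> (B,0)->write 0,move R,goto H. Now: state=H, head=2, tape[-1..3]=00000 (head:    ^)
Head positions at steps 0..2: starting at 0, distinct positions visited = {0, 1, 2} -> 3 position(s)

Answer: 3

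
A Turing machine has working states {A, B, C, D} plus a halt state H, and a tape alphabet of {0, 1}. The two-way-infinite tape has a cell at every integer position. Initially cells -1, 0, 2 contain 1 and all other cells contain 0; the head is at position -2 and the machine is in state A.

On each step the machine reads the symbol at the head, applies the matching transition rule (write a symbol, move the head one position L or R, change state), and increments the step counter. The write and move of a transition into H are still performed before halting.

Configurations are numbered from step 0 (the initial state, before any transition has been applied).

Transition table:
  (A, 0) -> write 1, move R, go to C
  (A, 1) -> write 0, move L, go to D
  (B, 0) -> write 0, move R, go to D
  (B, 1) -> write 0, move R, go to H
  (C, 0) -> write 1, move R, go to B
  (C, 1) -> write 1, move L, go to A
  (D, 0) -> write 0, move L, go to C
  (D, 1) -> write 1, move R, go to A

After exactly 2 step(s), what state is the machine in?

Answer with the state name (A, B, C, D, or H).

Step 1: in state A at pos -2, read 0 -> (A,0)->write 1,move R,goto C. Now: state=C, head=-1, tape[-3..3]=0111010 (head:   ^)
Step 2: in state C at pos -1, read 1 -> (C,1)->write 1,move L,goto A. Now: state=A, head=-2, tape[-3..3]=0111010 (head:  ^)

Answer: A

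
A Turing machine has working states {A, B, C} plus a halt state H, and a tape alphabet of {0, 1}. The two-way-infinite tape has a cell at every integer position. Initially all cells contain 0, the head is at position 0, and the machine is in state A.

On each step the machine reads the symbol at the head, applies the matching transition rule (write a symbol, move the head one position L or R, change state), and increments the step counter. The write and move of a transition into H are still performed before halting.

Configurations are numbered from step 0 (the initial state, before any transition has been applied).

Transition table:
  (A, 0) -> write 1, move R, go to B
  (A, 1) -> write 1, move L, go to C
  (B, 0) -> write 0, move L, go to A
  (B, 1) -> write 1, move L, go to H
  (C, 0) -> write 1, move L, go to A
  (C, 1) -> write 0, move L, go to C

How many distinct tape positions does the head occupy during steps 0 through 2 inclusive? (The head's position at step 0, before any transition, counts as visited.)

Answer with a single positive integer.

Step 1: in state A at pos 0, read 0 -> (A,0)->write 1,move R,goto B. Now: state=B, head=1, tape[-1..2]=0100 (head:   ^)
Step 2: in state B at pos 1, read 0 -> (B,0)->write 0,move L,goto A. Now: state=A, head=0, tape[-1..2]=0100 (head:  ^)
Head positions at steps 0..2: starting at 0, distinct positions visited = {0, 1} -> 2 position(s)

Answer: 2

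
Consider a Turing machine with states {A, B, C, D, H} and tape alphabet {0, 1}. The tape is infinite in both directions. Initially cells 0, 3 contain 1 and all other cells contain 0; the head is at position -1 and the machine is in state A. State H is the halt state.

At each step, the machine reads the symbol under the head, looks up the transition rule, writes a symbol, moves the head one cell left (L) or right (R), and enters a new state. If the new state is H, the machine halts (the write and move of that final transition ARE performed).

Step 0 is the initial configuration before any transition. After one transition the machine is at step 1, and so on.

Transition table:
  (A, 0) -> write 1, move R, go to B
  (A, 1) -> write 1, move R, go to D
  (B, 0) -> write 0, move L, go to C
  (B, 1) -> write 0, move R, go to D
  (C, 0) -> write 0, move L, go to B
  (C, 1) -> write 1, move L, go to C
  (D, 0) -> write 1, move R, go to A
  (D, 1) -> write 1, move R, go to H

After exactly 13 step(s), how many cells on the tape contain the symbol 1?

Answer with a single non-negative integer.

Step 1: in state A at pos -1, read 0 -> (A,0)->write 1,move R,goto B. Now: state=B, head=0, tape[-2..4]=0110010 (head:   ^)
Step 2: in state B at pos 0, read 1 -> (B,1)->write 0,move R,goto D. Now: state=D, head=1, tape[-2..4]=0100010 (head:    ^)
Step 3: in state D at pos 1, read 0 -> (D,0)->write 1,move R,goto A. Now: state=A, head=2, tape[-2..4]=0101010 (head:     ^)
Step 4: in state A at pos 2, read 0 -> (A,0)->write 1,move R,goto B. Now: state=B, head=3, tape[-2..4]=0101110 (head:      ^)
Step 5: in state B at pos 3, read 1 -> (B,1)->write 0,move R,goto D. Now: state=D, head=4, tape[-2..5]=01011000 (head:       ^)
Step 6: in state D at pos 4, read 0 -> (D,0)->write 1,move R,goto A. Now: state=A, head=5, tape[-2..6]=010110100 (head:        ^)
Step 7: in state A at pos 5, read 0 -> (A,0)->write 1,move R,goto B. Now: state=B, head=6, tape[-2..7]=0101101100 (head:         ^)
Step 8: in state B at pos 6, read 0 -> (B,0)->write 0,move L,goto C. Now: state=C, head=5, tape[-2..7]=0101101100 (head:        ^)
Step 9: in state C at pos 5, read 1 -> (C,1)->write 1,move L,goto C. Now: state=C, head=4, tape[-2..7]=0101101100 (head:       ^)
Step 10: in state C at pos 4, read 1 -> (C,1)->write 1,move L,goto C. Now: state=C, head=3, tape[-2..7]=0101101100 (head:      ^)
Step 11: in state C at pos 3, read 0 -> (C,0)->write 0,move L,goto B. Now: state=B, head=2, tape[-2..7]=0101101100 (head:     ^)
Step 12: in state B at pos 2, read 1 -> (B,1)->write 0,move R,goto D. Now: state=D, head=3, tape[-2..7]=0101001100 (head:      ^)
Step 13: in state D at pos 3, read 0 -> (D,0)->write 1,move R,goto A. Now: state=A, head=4, tape[-2..7]=0101011100 (head:       ^)
Cells containing 1 after step 13: {-1, 1, 3, 4, 5} -> 5 cell(s)

Answer: 5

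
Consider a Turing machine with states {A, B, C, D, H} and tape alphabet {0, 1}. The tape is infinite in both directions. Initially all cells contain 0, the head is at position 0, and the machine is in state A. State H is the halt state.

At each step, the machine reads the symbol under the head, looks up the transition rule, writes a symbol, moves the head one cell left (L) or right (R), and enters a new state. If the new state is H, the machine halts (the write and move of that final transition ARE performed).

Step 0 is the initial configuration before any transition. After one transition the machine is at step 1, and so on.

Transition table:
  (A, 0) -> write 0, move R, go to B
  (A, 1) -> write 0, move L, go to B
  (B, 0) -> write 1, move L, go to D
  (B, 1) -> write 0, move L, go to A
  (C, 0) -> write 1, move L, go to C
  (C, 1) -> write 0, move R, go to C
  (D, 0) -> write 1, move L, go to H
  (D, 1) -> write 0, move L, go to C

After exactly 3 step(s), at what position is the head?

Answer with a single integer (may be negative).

Step 1: in state A at pos 0, read 0 -> (A,0)->write 0,move R,goto B. Now: state=B, head=1, tape[-1..2]=0000 (head:   ^)
Step 2: in state B at pos 1, read 0 -> (B,0)->write 1,move L,goto D. Now: state=D, head=0, tape[-1..2]=0010 (head:  ^)
Step 3: in state D at pos 0, read 0 -> (D,0)->write 1,move L,goto H. Now: state=H, head=-1, tape[-2..2]=00110 (head:  ^)

Answer: -1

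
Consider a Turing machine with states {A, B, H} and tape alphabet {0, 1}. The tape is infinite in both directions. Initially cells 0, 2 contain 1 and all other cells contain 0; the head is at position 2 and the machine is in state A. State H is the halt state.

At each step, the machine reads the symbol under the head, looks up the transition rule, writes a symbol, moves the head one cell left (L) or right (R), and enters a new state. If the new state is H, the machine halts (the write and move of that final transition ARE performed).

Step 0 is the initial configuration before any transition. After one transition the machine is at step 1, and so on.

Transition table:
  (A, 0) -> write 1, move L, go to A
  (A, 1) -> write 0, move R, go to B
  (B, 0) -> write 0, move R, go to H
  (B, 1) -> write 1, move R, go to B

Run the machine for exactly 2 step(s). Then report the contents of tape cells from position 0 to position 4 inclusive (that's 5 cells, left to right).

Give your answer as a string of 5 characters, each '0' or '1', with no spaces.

Step 1: in state A at pos 2, read 1 -> (A,1)->write 0,move R,goto B. Now: state=B, head=3, tape[-1..4]=010000 (head:     ^)
Step 2: in state B at pos 3, read 0 -> (B,0)->write 0,move R,goto H. Now: state=H, head=4, tape[-1..5]=0100000 (head:      ^)

Answer: 10000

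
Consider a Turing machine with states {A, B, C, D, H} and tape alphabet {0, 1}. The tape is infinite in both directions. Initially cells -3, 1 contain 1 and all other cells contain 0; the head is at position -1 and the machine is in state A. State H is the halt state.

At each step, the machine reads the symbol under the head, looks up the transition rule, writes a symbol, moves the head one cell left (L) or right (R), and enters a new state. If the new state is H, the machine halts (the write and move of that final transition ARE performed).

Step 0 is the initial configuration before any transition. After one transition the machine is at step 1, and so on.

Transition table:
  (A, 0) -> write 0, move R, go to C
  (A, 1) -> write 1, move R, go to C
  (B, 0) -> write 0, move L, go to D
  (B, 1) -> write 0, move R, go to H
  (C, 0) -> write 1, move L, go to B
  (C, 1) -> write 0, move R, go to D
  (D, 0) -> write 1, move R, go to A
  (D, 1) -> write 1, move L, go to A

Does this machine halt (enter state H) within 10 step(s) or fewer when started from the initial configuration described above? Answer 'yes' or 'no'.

Step 1: in state A at pos -1, read 0 -> (A,0)->write 0,move R,goto C. Now: state=C, head=0, tape[-4..2]=0100010 (head:     ^)
Step 2: in state C at pos 0, read 0 -> (C,0)->write 1,move L,goto B. Now: state=B, head=-1, tape[-4..2]=0100110 (head:    ^)
Step 3: in state B at pos -1, read 0 -> (B,0)->write 0,move L,goto D. Now: state=D, head=-2, tape[-4..2]=0100110 (head:   ^)
Step 4: in state D at pos -2, read 0 -> (D,0)->write 1,move R,goto A. Now: state=A, head=-1, tape[-4..2]=0110110 (head:    ^)
Step 5: in state A at pos -1, read 0 -> (A,0)->write 0,move R,goto C. Now: state=C, head=0, tape[-4..2]=0110110 (head:     ^)
Step 6: in state C at pos 0, read 1 -> (C,1)->write 0,move R,goto D. Now: state=D, head=1, tape[-4..2]=0110010 (head:      ^)
Step 7: in state D at pos 1, read 1 -> (D,1)->write 1,move L,goto A. Now: state=A, head=0, tape[-4..2]=0110010 (head:     ^)
Step 8: in state A at pos 0, read 0 -> (A,0)->write 0,move R,goto C. Now: state=C, head=1, tape[-4..2]=0110010 (head:      ^)
Step 9: in state C at pos 1, read 1 -> (C,1)->write 0,move R,goto D. Now: state=D, head=2, tape[-4..3]=01100000 (head:       ^)
Step 10: in state D at pos 2, read 0 -> (D,0)->write 1,move R,goto A. Now: state=A, head=3, tape[-4..4]=011000100 (head:        ^)
After 10 step(s): state = A (not H) -> not halted within 10 -> no

Answer: no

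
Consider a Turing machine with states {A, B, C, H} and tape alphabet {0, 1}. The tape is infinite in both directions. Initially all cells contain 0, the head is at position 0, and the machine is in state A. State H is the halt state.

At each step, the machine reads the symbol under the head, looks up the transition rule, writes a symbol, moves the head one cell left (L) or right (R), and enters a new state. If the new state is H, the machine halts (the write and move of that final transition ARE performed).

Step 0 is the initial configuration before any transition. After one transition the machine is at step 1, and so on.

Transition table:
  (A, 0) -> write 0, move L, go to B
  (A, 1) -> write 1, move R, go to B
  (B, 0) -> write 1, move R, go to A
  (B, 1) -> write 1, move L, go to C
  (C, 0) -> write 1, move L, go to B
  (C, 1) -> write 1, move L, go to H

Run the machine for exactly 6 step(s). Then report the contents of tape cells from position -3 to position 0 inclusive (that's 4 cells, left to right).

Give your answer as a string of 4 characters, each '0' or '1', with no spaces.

Step 1: in state A at pos 0, read 0 -> (A,0)->write 0,move L,goto B. Now: state=B, head=-1, tape[-2..1]=0000 (head:  ^)
Step 2: in state B at pos -1, read 0 -> (B,0)->write 1,move R,goto A. Now: state=A, head=0, tape[-2..1]=0100 (head:   ^)
Step 3: in state A at pos 0, read 0 -> (A,0)->write 0,move L,goto B. Now: state=B, head=-1, tape[-2..1]=0100 (head:  ^)
Step 4: in state B at pos -1, read 1 -> (B,1)->write 1,move L,goto C. Now: state=C, head=-2, tape[-3..1]=00100 (head:  ^)
Step 5: in state C at pos -2, read 0 -> (C,0)->write 1,move L,goto B. Now: state=B, head=-3, tape[-4..1]=001100 (head:  ^)
Step 6: in state B at pos -3, read 0 -> (B,0)->write 1,move R,goto A. Now: state=A, head=-2, tape[-4..1]=011100 (head:   ^)

Answer: 1110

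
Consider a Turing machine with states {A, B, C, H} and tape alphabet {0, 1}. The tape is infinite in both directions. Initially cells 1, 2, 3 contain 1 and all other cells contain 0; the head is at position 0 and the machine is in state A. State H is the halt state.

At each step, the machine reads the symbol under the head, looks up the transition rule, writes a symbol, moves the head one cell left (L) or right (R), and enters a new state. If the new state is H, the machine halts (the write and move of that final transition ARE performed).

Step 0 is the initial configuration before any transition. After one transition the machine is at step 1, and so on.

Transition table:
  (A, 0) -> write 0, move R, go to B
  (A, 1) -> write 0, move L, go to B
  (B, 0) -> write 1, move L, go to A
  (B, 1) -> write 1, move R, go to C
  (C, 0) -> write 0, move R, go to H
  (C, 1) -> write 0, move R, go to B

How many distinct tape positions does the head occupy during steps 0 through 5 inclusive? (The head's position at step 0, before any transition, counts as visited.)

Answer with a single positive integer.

Step 1: in state A at pos 0, read 0 -> (A,0)->write 0,move R,goto B. Now: state=B, head=1, tape[-1..4]=001110 (head:   ^)
Step 2: in state B at pos 1, read 1 -> (B,1)->write 1,move R,goto C. Now: state=C, head=2, tape[-1..4]=001110 (head:    ^)
Step 3: in state C at pos 2, read 1 -> (C,1)->write 0,move R,goto B. Now: state=B, head=3, tape[-1..4]=001010 (head:     ^)
Step 4: in state B at pos 3, read 1 -> (B,1)->write 1,move R,goto C. Now: state=C, head=4, tape[-1..5]=0010100 (head:      ^)
Step 5: in state C at pos 4, read 0 -> (C,0)->write 0,move R,goto H. Now: state=H, head=5, tape[-1..6]=00101000 (head:       ^)
Head positions at steps 0..5: starting at 0, distinct positions visited = {0, 1, 2, 3, 4, 5} -> 6 position(s)

Answer: 6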